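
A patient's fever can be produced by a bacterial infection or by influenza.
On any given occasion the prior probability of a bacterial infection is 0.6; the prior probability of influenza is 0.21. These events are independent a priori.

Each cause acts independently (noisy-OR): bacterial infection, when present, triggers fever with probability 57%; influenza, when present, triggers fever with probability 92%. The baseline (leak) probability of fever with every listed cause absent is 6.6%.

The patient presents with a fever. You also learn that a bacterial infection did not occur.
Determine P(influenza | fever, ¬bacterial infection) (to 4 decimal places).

Under noisy-OR, P(fever | causes) = 1 − (1−0.066)·∏(1−qᵢ) over the active causes.
Sum P(fever|·) weighted by the priors over both values of influenza:
  P(fever | ¬bacterial infection) = 0.066·0.79 + 0.92528·0.21
        = 0.052140 + 0.194309 = 0.246449
The terms with influenza present sum to 0.194309, so
  P(influenza | fever, ¬bacterial infection) = 0.194309 / 0.246449 ≈ 0.7884

P(influenza | fever, ¬bacterial infection) ≈ 0.7884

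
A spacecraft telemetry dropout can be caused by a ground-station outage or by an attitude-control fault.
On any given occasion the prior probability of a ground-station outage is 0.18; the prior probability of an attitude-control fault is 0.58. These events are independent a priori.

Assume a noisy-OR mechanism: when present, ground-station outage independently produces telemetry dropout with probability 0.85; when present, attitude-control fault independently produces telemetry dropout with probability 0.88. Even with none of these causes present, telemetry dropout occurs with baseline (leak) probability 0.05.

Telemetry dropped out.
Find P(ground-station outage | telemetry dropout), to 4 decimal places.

P(ground-station outage | telemetry dropout) ≈ 0.2763

Under noisy-OR, P(telemetry dropout | causes) = 1 − (1−0.05)·∏(1−qᵢ) over the active causes.
For the numerator, keep only ground-station outage=true terms: 0.064827 + 0.102615 = 0.167442
Normalizer over all consistent configurations: 0.05×0.82×0.42 + 0.886×0.82×0.58 + 0.8575×0.18×0.42 + 0.9829×0.18×0.58 = 0.606044
Posterior = 0.167442 / 0.606044 ≈ 0.2763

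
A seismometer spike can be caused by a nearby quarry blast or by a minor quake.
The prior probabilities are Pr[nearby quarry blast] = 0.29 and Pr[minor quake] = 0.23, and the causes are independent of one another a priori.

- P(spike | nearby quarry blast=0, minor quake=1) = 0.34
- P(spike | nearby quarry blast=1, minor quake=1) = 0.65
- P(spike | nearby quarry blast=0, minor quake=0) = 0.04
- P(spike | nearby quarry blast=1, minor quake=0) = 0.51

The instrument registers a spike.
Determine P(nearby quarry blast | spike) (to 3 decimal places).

P(nearby quarry blast | spike) ≈ 0.670

P(spike) = 0.04×0.71×0.77 + 0.34×0.71×0.23 + 0.51×0.29×0.77 + 0.65×0.29×0.23 = 0.021868 + 0.055522 + 0.113883 + 0.043355 = 0.234628
Of this, 0.157238 comes from 0.113883 + 0.043355 (the nearby quarry blast=true cases).
Hence the posterior is 0.157238/0.234628 ≈ 0.670.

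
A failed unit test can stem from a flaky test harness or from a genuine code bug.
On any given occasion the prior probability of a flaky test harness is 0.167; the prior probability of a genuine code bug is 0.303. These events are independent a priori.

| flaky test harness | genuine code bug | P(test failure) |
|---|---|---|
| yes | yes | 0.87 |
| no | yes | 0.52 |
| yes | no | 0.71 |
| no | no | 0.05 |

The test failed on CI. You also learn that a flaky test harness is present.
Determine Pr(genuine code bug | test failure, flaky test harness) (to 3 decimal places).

By total probability over both values of genuine code bug:
  P(test failure | flaky test harness) = 0.71·0.697 + 0.87·0.303
        = 0.494870 + 0.263610 = 0.758480
Keeping only the genuine code bug-present terms gives 0.263610, so
  P(genuine code bug | test failure, flaky test harness) = 0.263610 / 0.758480 ≈ 0.348

Pr(genuine code bug | test failure, flaky test harness) ≈ 0.348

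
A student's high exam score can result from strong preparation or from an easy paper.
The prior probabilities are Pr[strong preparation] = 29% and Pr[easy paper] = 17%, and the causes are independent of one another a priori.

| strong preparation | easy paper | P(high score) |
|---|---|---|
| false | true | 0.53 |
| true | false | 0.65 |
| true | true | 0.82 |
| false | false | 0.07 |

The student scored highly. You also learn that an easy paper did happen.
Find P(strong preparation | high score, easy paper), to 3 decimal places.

P(high score | easy paper) = 0.53×0.71 + 0.82×0.29 = 0.376300 + 0.237800 = 0.614100
Restricting to configurations with strong preparation present: 0.82×0.29 = 0.237800.
Hence the posterior is 0.237800/0.614100 ≈ 0.387.

P(strong preparation | high score, easy paper) ≈ 0.387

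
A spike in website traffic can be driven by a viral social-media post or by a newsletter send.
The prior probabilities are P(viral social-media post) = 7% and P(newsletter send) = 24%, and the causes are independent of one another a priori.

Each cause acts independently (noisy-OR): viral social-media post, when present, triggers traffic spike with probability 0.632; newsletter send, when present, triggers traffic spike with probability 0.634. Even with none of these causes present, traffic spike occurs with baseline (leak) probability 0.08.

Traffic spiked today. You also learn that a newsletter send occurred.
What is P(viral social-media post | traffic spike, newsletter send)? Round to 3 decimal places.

Under noisy-OR, P(traffic spike | causes) = 1 − (1−0.08)·∏(1−qᵢ) over the active causes.
Sum P(traffic spike|·) weighted by the priors over both values of viral social-media post:
  P(traffic spike | newsletter send) = 0.66328*0.93 + 0.876087*0.07
        = 0.616850 + 0.061326 = 0.678176
Configurations with viral social-media post contribute 0.061326, so
  P(viral social-media post | traffic spike, newsletter send) = 0.061326 / 0.678176 ≈ 0.090

P(viral social-media post | traffic spike, newsletter send) ≈ 0.090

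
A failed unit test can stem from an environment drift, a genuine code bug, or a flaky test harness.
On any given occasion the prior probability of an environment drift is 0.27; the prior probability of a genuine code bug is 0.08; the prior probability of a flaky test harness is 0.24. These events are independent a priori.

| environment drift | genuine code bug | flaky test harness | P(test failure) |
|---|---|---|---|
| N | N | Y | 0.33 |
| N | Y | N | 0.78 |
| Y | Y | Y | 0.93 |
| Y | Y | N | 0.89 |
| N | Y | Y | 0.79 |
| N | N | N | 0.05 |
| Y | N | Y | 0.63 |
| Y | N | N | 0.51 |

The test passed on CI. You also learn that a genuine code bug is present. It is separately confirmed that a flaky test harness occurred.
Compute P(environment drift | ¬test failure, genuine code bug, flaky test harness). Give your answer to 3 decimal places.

P(environment drift | ¬test failure, genuine code bug, flaky test harness) ≈ 0.110

P(¬test failure | genuine code bug, flaky test harness) = 0.21×0.73 + 0.07×0.27 = 0.153300 + 0.018900 = 0.172200
The environment drift-present share is 0.07×0.27 = 0.018900.
So P(environment drift | ¬test failure, genuine code bug, flaky test harness) = 0.018900/0.172200 ≈ 0.110.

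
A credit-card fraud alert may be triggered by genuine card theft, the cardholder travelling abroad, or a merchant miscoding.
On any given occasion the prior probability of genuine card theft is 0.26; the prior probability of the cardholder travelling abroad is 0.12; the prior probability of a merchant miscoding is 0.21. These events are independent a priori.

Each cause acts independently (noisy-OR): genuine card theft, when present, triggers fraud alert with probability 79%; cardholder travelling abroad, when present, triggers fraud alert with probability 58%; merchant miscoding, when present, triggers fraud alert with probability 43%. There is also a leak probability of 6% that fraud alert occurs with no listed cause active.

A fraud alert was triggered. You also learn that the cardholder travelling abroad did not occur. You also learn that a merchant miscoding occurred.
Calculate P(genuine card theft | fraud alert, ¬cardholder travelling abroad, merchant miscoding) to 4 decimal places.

P(genuine card theft | fraud alert, ¬cardholder travelling abroad, merchant miscoding) ≈ 0.4018

Under noisy-OR, P(fraud alert | causes) = 1 − (1−0.06)·∏(1−qᵢ) over the active causes.
By total probability over both values of genuine card theft:
  P(fraud alert | ¬cardholder travelling abroad, merchant miscoding) = 0.4642×0.74 + 0.887482×0.26
        = 0.343508 + 0.230745 = 0.574253
Configurations with genuine card theft contribute 0.230745, so
  P(genuine card theft | fraud alert, ¬cardholder travelling abroad, merchant miscoding) = 0.230745 / 0.574253 ≈ 0.4018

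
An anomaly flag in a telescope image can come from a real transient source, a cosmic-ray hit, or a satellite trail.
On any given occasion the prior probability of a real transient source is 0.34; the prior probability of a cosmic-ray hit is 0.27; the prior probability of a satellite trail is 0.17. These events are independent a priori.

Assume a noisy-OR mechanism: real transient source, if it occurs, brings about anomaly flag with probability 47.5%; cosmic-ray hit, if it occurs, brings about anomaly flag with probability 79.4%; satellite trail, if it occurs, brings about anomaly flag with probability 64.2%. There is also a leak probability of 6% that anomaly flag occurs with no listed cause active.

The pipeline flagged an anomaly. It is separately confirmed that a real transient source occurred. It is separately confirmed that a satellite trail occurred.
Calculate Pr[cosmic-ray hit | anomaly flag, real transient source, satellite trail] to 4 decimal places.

Pr[cosmic-ray hit | anomaly flag, real transient source, satellite trail] ≈ 0.3021

Under noisy-OR, P(anomaly flag | causes) = 1 − (1−0.06)·∏(1−qᵢ) over the active causes.
Sum P(anomaly flag|·) weighted by the priors over both values of cosmic-ray hit:
  P(anomaly flag | real transient source, satellite trail) = 0.823327·0.73 + 0.963605·0.27
        = 0.601029 + 0.260173 = 0.861202
The terms with cosmic-ray hit present sum to 0.260173, so
  P(cosmic-ray hit | anomaly flag, real transient source, satellite trail) = 0.260173 / 0.861202 ≈ 0.3021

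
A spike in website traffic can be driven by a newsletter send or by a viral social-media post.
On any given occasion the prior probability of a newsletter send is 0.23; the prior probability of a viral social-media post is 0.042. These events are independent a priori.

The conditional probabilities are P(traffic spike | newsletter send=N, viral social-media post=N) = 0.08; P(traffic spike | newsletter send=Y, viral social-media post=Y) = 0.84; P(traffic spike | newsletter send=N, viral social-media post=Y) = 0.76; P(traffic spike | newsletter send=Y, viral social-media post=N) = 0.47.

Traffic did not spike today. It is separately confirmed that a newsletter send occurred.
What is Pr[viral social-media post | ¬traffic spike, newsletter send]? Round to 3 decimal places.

Pr[viral social-media post | ¬traffic spike, newsletter send] ≈ 0.013

Weight on viral social-media post=true, given the evidence: 0.16*0.042 = 0.006720
Denominator P(¬traffic spike | newsletter send): 0.53*0.958 + 0.16*0.042 = 0.514460
Posterior = 0.006720 / 0.514460 ≈ 0.013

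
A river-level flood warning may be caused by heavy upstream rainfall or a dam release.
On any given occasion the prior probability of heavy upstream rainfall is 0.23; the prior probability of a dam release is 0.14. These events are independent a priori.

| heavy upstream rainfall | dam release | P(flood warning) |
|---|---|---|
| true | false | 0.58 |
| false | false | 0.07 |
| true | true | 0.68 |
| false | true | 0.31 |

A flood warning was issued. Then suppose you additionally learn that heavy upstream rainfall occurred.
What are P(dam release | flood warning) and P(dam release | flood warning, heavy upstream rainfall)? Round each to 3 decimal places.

Weight on dam release=true, given the evidence: 0.033418 + 0.021896 = 0.055314
The normalizing constant is 0.07×0.77×0.86 + 0.31×0.77×0.14 + 0.58×0.23×0.86 + 0.68×0.23×0.14 = 0.216392
Posterior = 0.055314 / 0.216392 ≈ 0.256

With the extra evidence:
Weight on dam release=true, given the evidence: 0.68·0.14 = 0.095200
Denominator P(flood warning | heavy upstream rainfall): 0.58·0.86 + 0.68·0.14 = 0.594000
P(dam release | flood warning, heavy upstream rainfall) = 0.095200/0.594000 ≈ 0.160
The drop from 0.256 to 0.160 is the explaining-away (discounting) effect.

P(dam release | flood warning) ≈ 0.256; P(dam release | flood warning, heavy upstream rainfall) ≈ 0.160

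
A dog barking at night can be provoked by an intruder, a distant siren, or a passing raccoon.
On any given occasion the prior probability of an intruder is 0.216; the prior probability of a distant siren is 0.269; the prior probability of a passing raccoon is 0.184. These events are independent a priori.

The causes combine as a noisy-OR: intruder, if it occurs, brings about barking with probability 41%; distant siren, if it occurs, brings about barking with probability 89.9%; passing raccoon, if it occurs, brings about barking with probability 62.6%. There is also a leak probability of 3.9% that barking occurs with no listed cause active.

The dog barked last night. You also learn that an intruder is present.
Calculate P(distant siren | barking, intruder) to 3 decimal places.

Under noisy-OR, P(barking | causes) = 1 − (1−0.039)·∏(1−qᵢ) over the active causes.
Numerator (weight on configurations with distant siren): 0.206934 + 0.048436 = 0.255370
The normalizing constant is 0.43301·0.731·0.816 + 0.787946·0.731·0.184 + 0.942734·0.269·0.816 + 0.978583·0.269·0.184 = 0.619641
Posterior = 0.255370 / 0.619641 ≈ 0.412

P(distant siren | barking, intruder) ≈ 0.412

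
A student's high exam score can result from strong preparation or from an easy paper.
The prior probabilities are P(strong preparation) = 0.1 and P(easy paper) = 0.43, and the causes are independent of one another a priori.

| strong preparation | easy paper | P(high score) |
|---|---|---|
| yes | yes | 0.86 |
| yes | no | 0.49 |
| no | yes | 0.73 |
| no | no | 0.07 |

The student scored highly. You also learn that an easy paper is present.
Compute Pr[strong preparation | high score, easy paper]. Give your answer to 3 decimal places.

P(high score | easy paper) = 0.73*0.9 + 0.86*0.1 = 0.657000 + 0.086000 = 0.743000
The strong preparation-present share is 0.86*0.1 = 0.086000.
Hence the posterior is 0.086000/0.743000 ≈ 0.116.

Pr[strong preparation | high score, easy paper] ≈ 0.116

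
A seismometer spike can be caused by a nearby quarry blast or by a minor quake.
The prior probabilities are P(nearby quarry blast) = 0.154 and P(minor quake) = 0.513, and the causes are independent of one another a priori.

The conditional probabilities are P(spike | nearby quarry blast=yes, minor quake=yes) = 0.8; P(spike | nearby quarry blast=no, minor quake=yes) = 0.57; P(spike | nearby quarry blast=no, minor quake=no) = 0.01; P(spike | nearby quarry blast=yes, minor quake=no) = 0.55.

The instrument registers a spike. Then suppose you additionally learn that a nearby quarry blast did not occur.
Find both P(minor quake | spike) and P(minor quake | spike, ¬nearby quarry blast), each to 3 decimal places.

Sum P(spike|·) weighted by the priors over the 4 (nearby quarry blast, minor quake) configurations:
  P(spike) = 0.01·0.846·0.487 + 0.57·0.846·0.513 + 0.55·0.154·0.487 + 0.8·0.154·0.513
        = 0.004120 + 0.247379 + 0.041249 + 0.063202 = 0.355950
Configurations with minor quake contribute 0.310581, so
  P(minor quake | spike) = 0.310581 / 0.355950 ≈ 0.873

Now condition on the additional information:
Enumerate both values of minor quake and weight by the priors:
  P(spike | ¬nearby quarry blast) = 0.01·0.487 + 0.57·0.513
        = 0.004870 + 0.292410 = 0.297280
The terms with minor quake present sum to 0.292410, so
  P(minor quake | spike, ¬nearby quarry blast) = 0.292410 / 0.297280 ≈ 0.984

P(minor quake | spike) ≈ 0.873; P(minor quake | spike, ¬nearby quarry blast) ≈ 0.984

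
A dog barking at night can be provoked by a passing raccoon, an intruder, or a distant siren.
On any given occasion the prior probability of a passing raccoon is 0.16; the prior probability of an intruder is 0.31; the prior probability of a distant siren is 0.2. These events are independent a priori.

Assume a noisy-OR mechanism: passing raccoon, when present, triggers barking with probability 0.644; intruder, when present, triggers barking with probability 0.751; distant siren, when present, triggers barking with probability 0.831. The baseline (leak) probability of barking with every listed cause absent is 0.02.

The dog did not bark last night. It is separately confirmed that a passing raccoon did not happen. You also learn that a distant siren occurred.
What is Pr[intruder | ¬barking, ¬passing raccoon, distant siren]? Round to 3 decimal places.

Under noisy-OR, P(barking | causes) = 1 − (1−0.02)·∏(1−qᵢ) over the active causes.
P(¬barking | ¬passing raccoon, distant siren) = 0.16562×0.69 + 0.041239×0.31 = 0.114278 + 0.012784 = 0.127062
Restricting to configurations with intruder present: 0.041239×0.31 = 0.012784.
P(intruder | ¬barking, ¬passing raccoon, distant siren) = 0.012784 / 0.127062 ≈ 0.101

Pr[intruder | ¬barking, ¬passing raccoon, distant siren] ≈ 0.101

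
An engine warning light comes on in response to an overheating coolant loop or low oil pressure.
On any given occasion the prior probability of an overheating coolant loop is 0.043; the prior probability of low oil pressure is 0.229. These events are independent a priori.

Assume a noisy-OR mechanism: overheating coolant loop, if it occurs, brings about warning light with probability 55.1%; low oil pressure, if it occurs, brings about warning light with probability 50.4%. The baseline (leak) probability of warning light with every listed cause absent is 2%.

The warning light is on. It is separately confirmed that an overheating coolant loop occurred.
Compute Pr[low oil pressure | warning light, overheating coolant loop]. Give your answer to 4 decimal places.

Under noisy-OR, P(warning light | causes) = 1 − (1−0.02)·∏(1−qᵢ) over the active causes.
Sum P(warning light|·) weighted by the priors over both values of low oil pressure:
  P(warning light | overheating coolant loop) = 0.55998×0.771 + 0.78175×0.229
        = 0.431745 + 0.179021 = 0.610766
Configurations with low oil pressure contribute 0.179021, so
  P(low oil pressure | warning light, overheating coolant loop) = 0.179021 / 0.610766 ≈ 0.2931

Pr[low oil pressure | warning light, overheating coolant loop] ≈ 0.2931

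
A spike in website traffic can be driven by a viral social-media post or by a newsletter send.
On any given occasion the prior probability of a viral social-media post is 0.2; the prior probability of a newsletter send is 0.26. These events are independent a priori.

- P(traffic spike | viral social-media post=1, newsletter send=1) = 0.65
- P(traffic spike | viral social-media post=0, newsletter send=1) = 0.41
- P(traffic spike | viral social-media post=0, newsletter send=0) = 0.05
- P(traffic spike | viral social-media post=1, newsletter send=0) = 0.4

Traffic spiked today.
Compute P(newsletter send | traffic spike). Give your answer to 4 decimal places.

P(traffic spike) = 0.05×0.8×0.74 + 0.41×0.8×0.26 + 0.4×0.2×0.74 + 0.65×0.2×0.26 = 0.029600 + 0.085280 + 0.059200 + 0.033800 = 0.207880
The newsletter send-present share is 0.085280 + 0.033800 = 0.119080.
So P(newsletter send | traffic spike) = 0.119080/0.207880 ≈ 0.5728.

P(newsletter send | traffic spike) ≈ 0.5728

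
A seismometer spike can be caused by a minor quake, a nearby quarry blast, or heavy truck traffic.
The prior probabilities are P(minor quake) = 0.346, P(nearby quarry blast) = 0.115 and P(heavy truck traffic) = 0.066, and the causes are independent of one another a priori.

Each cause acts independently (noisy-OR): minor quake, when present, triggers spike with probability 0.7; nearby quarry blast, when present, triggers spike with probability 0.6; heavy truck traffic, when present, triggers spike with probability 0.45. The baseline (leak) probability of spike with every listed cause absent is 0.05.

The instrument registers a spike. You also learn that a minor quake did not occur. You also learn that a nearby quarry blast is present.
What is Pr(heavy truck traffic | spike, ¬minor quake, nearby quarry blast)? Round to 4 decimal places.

Under noisy-OR, P(spike | causes) = 1 − (1−0.05)·∏(1−qᵢ) over the active causes.
Sum P(spike|·) weighted by the priors over both values of heavy truck traffic:
  P(spike | ¬minor quake, nearby quarry blast) = 0.62×0.934 + 0.791×0.066
        = 0.579080 + 0.052206 = 0.631286
Keeping only the heavy truck traffic-present terms gives 0.052206, so
  P(heavy truck traffic | spike, ¬minor quake, nearby quarry blast) = 0.052206 / 0.631286 ≈ 0.0827

Pr(heavy truck traffic | spike, ¬minor quake, nearby quarry blast) ≈ 0.0827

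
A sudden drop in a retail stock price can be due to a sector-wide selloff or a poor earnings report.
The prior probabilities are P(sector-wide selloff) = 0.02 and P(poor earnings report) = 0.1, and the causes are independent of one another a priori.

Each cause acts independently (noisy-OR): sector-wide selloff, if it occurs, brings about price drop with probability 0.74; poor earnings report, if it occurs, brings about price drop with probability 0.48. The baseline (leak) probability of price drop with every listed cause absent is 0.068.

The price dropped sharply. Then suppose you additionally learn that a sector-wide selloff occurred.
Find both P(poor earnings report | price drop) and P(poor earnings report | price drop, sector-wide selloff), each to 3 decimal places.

P(poor earnings report | price drop) ≈ 0.415; P(poor earnings report | price drop, sector-wide selloff) ≈ 0.114

Under noisy-OR, P(price drop | causes) = 1 − (1−0.068)·∏(1−qᵢ) over the active causes.
Enumerate the 4 (sector-wide selloff, poor earnings report) configurations and weight by the priors:
  P(price drop) = 0.068×0.98×0.9 + 0.51536×0.98×0.1 + 0.75768×0.02×0.9 + 0.873994×0.02×0.1
        = 0.059976 + 0.050505 + 0.013638 + 0.001748 = 0.125867
The terms with poor earnings report present sum to 0.052253, so
  P(poor earnings report | price drop) = 0.052253 / 0.125867 ≈ 0.415

Now condition on the additional information:
Enumerate both values of poor earnings report and weight by the priors:
  P(price drop | sector-wide selloff) = 0.75768×0.9 + 0.873994×0.1
        = 0.681912 + 0.087399 = 0.769311
The terms with poor earnings report present sum to 0.087399, so
  P(poor earnings report | price drop, sector-wide selloff) = 0.087399 / 0.769311 ≈ 0.114
Conditioning on sector-wide selloff lowers the posterior on poor earnings report: the classic explaining-away effect in a common-effect structure.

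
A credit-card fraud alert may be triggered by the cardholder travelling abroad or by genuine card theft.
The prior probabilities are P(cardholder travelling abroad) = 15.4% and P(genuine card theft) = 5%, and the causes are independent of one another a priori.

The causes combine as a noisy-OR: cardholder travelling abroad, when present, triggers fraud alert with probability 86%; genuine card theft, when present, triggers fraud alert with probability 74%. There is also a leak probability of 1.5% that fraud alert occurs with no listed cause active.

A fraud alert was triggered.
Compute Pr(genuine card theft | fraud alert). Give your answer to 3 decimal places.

Under noisy-OR, P(fraud alert | causes) = 1 − (1−0.015)·∏(1−qᵢ) over the active causes.
P(fraud alert) = 0.015×0.846×0.95 + 0.7439×0.846×0.05 + 0.8621×0.154×0.95 + 0.964146×0.154×0.05 = 0.012055 + 0.031467 + 0.126125 + 0.007424 = 0.177071
Of this, 0.038891 comes from 0.031467 + 0.007424 (the genuine card theft=true cases).
P(genuine card theft | fraud alert) = 0.038891 / 0.177071 ≈ 0.220

Pr(genuine card theft | fraud alert) ≈ 0.220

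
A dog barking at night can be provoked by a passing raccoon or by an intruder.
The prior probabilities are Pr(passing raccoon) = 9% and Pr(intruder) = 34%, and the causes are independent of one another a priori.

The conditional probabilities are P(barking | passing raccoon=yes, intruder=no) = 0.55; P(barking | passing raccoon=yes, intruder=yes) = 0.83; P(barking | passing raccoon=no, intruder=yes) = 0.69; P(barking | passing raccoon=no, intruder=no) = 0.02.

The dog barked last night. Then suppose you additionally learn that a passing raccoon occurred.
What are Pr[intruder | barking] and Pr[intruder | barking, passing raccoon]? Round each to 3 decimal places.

Pr[intruder | barking] ≈ 0.842; Pr[intruder | barking, passing raccoon] ≈ 0.437

For the numerator, keep only intruder=true terms: 0.213486 + 0.025398 = 0.238884
The normalizing constant is 0.02×0.91×0.66 + 0.69×0.91×0.34 + 0.55×0.09×0.66 + 0.83×0.09×0.34 = 0.283566
Posterior = 0.238884 / 0.283566 ≈ 0.842

With the extra evidence:
Sum P(barking|·) weighted by the priors over both values of intruder:
  P(barking | passing raccoon) = 0.55·0.66 + 0.83·0.34
        = 0.363000 + 0.282200 = 0.645200
Keeping only the intruder-present terms gives 0.282200, so
  P(intruder | barking, passing raccoon) = 0.282200 / 0.645200 ≈ 0.437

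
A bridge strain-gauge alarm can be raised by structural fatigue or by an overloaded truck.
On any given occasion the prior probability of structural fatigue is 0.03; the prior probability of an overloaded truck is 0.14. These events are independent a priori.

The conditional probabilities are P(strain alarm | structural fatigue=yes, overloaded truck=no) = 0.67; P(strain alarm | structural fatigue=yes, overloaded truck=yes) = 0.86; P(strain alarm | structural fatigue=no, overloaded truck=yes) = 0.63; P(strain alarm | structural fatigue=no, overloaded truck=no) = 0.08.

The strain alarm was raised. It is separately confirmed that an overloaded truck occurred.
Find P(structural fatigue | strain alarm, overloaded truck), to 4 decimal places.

Weight on structural fatigue=true, given the evidence: 0.86×0.03 = 0.025800
Denominator P(strain alarm | overloaded truck): 0.63×0.97 + 0.86×0.03 = 0.636900
P(structural fatigue | strain alarm, overloaded truck) = 0.025800/0.636900 ≈ 0.0405

P(structural fatigue | strain alarm, overloaded truck) ≈ 0.0405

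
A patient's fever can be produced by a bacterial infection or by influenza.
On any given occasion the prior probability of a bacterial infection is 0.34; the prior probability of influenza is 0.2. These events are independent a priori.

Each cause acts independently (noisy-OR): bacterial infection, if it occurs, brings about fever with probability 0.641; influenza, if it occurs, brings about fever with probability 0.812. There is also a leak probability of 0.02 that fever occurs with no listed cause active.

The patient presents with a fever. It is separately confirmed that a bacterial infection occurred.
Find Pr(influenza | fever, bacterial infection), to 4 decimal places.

Pr(influenza | fever, bacterial infection) ≈ 0.2648

Under noisy-OR, P(fever | causes) = 1 − (1−0.02)·∏(1−qᵢ) over the active causes.
For the numerator, keep only influenza=true terms: 0.933858·0.2 = 0.186772
Denominator P(fever | bacterial infection): 0.64818·0.8 + 0.933858·0.2 = 0.705316
P(influenza | fever, bacterial infection) = 0.186772/0.705316 ≈ 0.2648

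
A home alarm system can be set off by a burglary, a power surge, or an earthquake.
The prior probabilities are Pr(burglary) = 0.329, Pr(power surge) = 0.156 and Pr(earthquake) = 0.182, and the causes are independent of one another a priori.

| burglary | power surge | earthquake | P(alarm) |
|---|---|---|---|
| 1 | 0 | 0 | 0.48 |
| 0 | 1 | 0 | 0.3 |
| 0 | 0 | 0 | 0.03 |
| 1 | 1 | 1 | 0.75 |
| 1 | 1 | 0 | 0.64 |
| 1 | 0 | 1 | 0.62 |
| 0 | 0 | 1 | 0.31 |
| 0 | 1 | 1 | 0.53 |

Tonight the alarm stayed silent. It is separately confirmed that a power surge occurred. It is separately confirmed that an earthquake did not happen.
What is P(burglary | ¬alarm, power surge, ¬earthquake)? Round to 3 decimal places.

Enumerate both values of burglary and weight by the priors:
  P(¬alarm | power surge, ¬earthquake) = 0.7·0.671 + 0.36·0.329
        = 0.469700 + 0.118440 = 0.588140
The terms with burglary present sum to 0.118440, so
  P(burglary | ¬alarm, power surge, ¬earthquake) = 0.118440 / 0.588140 ≈ 0.201

P(burglary | ¬alarm, power surge, ¬earthquake) ≈ 0.201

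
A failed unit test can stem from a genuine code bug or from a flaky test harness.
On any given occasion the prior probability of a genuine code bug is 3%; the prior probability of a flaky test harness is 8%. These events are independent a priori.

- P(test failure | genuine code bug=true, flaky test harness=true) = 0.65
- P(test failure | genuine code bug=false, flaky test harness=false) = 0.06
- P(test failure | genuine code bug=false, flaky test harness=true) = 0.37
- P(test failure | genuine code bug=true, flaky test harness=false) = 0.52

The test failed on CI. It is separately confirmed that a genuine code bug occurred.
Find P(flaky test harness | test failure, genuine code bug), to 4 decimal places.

P(test failure | genuine code bug) = 0.52*0.92 + 0.65*0.08 = 0.478400 + 0.052000 = 0.530400
Of this, 0.052000 comes from 0.65*0.08 (the flaky test harness=true cases).
Hence the posterior is 0.052000/0.530400 ≈ 0.0980.

P(flaky test harness | test failure, genuine code bug) ≈ 0.0980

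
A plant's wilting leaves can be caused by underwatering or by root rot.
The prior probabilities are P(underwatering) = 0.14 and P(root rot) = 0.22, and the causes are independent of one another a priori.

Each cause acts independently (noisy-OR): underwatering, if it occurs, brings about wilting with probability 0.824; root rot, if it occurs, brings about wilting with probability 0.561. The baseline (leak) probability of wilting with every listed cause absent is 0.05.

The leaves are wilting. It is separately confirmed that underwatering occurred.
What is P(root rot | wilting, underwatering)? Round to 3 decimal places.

P(root rot | wilting, underwatering) ≈ 0.239

Under noisy-OR, P(wilting | causes) = 1 − (1−0.05)·∏(1−qᵢ) over the active causes.
By total probability over both values of root rot:
  P(wilting | underwatering) = 0.8328×0.78 + 0.926599×0.22
        = 0.649584 + 0.203852 = 0.853436
Keeping only the root rot-present terms gives 0.203852, so
  P(root rot | wilting, underwatering) = 0.203852 / 0.853436 ≈ 0.239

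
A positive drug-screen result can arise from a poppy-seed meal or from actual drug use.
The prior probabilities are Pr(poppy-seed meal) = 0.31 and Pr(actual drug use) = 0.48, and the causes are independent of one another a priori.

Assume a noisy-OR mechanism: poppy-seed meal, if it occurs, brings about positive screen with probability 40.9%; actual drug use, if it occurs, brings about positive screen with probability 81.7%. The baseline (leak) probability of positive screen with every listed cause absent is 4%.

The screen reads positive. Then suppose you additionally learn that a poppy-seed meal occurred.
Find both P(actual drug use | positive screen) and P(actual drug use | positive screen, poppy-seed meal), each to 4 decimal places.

Under noisy-OR, P(positive screen | causes) = 1 − (1−0.04)·∏(1−qᵢ) over the active causes.
P(positive screen) = 0.04×0.69×0.52 + 0.82432×0.69×0.48 + 0.43264×0.31×0.52 + 0.896173×0.31×0.48 = 0.014352 + 0.273015 + 0.069742 + 0.133351 = 0.490460
The actual drug use-present share is 0.273015 + 0.133351 = 0.406366.
So P(actual drug use | positive screen) = 0.406366/0.490460 ≈ 0.8285.

Now also conditioning on poppy-seed meal=true:
P(positive screen | poppy-seed meal) = 0.43264·0.52 + 0.896173·0.48 = 0.224973 + 0.430163 = 0.655136
Of this, 0.430163 comes from 0.896173·0.48 (the actual drug use=true cases).
Hence the posterior is 0.430163/0.655136 ≈ 0.6566.
This is intercausal reasoning (explaining away): once poppy-seed meal accounts for the positive screen, actual drug use becomes less likely.

P(actual drug use | positive screen) ≈ 0.8285; P(actual drug use | positive screen, poppy-seed meal) ≈ 0.6566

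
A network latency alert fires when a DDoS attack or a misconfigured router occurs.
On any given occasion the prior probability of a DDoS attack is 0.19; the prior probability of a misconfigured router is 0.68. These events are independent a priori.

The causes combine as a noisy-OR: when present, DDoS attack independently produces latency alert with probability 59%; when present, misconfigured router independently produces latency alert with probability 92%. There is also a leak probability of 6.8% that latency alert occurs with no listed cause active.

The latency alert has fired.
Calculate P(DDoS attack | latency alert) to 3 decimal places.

Under noisy-OR, P(latency alert | causes) = 1 − (1−0.068)·∏(1−qᵢ) over the active causes.
Sum P(latency alert|·) weighted by the priors over the 4 (DDoS attack, misconfigured router) configurations:
  P(latency alert) = 0.068×0.81×0.32 + 0.92544×0.81×0.68 + 0.61788×0.19×0.32 + 0.96943×0.19×0.68
        = 0.017626 + 0.509732 + 0.037567 + 0.125250 = 0.690175
Configurations with DDoS attack contribute 0.162817, so
  P(DDoS attack | latency alert) = 0.162817 / 0.690175 ≈ 0.236

P(DDoS attack | latency alert) ≈ 0.236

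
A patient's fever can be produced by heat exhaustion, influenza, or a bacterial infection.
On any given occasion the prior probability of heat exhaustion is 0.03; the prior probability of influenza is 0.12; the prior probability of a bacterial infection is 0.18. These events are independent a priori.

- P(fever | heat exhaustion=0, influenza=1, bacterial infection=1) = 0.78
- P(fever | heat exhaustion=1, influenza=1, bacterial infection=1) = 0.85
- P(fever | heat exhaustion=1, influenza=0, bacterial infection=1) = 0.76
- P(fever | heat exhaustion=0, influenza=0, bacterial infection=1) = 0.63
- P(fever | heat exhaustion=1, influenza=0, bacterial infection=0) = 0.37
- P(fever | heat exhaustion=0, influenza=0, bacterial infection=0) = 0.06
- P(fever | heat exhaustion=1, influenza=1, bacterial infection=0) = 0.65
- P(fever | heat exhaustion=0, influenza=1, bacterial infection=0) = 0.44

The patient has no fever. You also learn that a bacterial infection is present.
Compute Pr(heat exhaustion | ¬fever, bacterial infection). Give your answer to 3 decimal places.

Pr(heat exhaustion | ¬fever, bacterial infection) ≈ 0.020

By total probability over the 4 (heat exhaustion, influenza) configurations:
  P(¬fever | bacterial infection) = 0.37*0.97*0.88 + 0.22*0.97*0.12 + 0.24*0.03*0.88 + 0.15*0.03*0.12
        = 0.315832 + 0.025608 + 0.006336 + 0.000540 = 0.348316
Configurations with heat exhaustion contribute 0.006876, so
  P(heat exhaustion | ¬fever, bacterial infection) = 0.006876 / 0.348316 ≈ 0.020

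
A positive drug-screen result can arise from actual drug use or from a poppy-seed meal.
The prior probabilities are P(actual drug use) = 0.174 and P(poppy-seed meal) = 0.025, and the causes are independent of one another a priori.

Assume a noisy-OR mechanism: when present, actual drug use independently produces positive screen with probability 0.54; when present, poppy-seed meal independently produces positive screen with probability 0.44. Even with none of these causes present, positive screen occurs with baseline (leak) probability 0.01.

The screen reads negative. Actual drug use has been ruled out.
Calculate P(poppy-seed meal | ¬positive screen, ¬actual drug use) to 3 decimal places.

Under noisy-OR, P(positive screen | causes) = 1 − (1−0.01)·∏(1−qᵢ) over the active causes.
P(¬positive screen | ¬actual drug use) = 0.99*0.975 + 0.5544*0.025 = 0.965250 + 0.013860 = 0.979110
Restricting to configurations with poppy-seed meal present: 0.5544*0.025 = 0.013860.
P(poppy-seed meal | ¬positive screen, ¬actual drug use) = 0.013860 / 0.979110 ≈ 0.014

P(poppy-seed meal | ¬positive screen, ¬actual drug use) ≈ 0.014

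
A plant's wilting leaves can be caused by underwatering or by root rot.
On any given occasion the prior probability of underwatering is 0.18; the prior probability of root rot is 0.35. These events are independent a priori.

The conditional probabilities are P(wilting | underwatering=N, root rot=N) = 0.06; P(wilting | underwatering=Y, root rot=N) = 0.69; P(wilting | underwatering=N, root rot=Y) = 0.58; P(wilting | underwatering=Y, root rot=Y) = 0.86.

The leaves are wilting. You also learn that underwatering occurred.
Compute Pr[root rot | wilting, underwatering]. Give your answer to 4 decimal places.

Weight on root rot=true, given the evidence: 0.86*0.35 = 0.301000
The normalizing constant is 0.69*0.65 + 0.86*0.35 = 0.749500
Posterior = 0.301000 / 0.749500 ≈ 0.4016

Pr[root rot | wilting, underwatering] ≈ 0.4016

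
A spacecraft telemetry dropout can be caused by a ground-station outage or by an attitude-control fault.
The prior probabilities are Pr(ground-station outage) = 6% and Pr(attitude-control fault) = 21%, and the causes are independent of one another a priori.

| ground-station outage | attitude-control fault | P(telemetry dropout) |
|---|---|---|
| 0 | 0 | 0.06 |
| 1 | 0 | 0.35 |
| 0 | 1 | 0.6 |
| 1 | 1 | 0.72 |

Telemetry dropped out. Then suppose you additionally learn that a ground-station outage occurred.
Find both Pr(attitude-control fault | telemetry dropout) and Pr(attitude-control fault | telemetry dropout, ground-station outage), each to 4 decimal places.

Pr(attitude-control fault | telemetry dropout) ≈ 0.6759; Pr(attitude-control fault | telemetry dropout, ground-station outage) ≈ 0.3535

P(telemetry dropout) = 0.06·0.94·0.79 + 0.6·0.94·0.21 + 0.35·0.06·0.79 + 0.72·0.06·0.21 = 0.044556 + 0.118440 + 0.016590 + 0.009072 = 0.188658
The attitude-control fault-present share is 0.118440 + 0.009072 = 0.127512.
P(attitude-control fault | telemetry dropout) = 0.127512 / 0.188658 ≈ 0.6759

Now also conditioning on ground-station outage=true:
P(telemetry dropout | ground-station outage) = 0.35*0.79 + 0.72*0.21 = 0.276500 + 0.151200 = 0.427700
Of this, 0.151200 comes from 0.72*0.21 (the attitude-control fault=true cases).
So P(attitude-control fault | telemetry dropout, ground-station outage) = 0.151200/0.427700 ≈ 0.3535.
This is intercausal reasoning (explaining away): once ground-station outage accounts for the telemetry dropout, attitude-control fault becomes less likely.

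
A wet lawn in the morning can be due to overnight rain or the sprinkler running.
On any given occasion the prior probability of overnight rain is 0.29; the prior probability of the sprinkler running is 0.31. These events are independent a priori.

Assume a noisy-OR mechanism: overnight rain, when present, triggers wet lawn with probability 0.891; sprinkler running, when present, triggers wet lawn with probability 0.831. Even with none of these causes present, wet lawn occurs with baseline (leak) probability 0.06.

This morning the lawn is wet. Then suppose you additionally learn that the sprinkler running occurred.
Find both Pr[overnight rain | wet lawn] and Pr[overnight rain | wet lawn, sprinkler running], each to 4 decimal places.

Under noisy-OR, P(wet lawn | causes) = 1 − (1−0.06)·∏(1−qᵢ) over the active causes.
Sum P(wet lawn|·) weighted by the priors over the 4 (overnight rain, sprinkler running) configurations:
  P(wet lawn) = 0.06·0.71·0.69 + 0.84114·0.71·0.31 + 0.89754·0.29·0.69 + 0.982684·0.29·0.31
        = 0.029394 + 0.185135 + 0.179598 + 0.088343 = 0.482470
The terms with overnight rain present sum to 0.267941, so
  P(overnight rain | wet lawn) = 0.267941 / 0.482470 ≈ 0.5554

Now also conditioning on sprinkler running=true:
By total probability over both values of overnight rain:
  P(wet lawn | sprinkler running) = 0.84114*0.71 + 0.982684*0.29
        = 0.597209 + 0.284978 = 0.882187
Configurations with overnight rain contribute 0.284978, so
  P(overnight rain | wet lawn, sprinkler running) = 0.284978 / 0.882187 ≈ 0.3230
Conditioning on sprinkler running lowers the posterior on overnight rain: the classic explaining-away effect in a common-effect structure.

Pr[overnight rain | wet lawn] ≈ 0.5554; Pr[overnight rain | wet lawn, sprinkler running] ≈ 0.3230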